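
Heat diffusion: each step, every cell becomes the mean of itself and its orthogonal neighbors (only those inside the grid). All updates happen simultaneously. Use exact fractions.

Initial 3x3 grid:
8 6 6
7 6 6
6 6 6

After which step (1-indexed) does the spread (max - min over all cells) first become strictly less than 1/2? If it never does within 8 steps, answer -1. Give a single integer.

Step 1: max=7, min=6, spread=1
Step 2: max=27/4, min=6, spread=3/4
Step 3: max=4739/720, min=1091/180, spread=25/48
Step 4: max=280553/43200, min=33091/5400, spread=211/576
  -> spread < 1/2 first at step 4
Step 5: max=5558297/864000, min=49409/8000, spread=1777/6912
Step 6: max=994438177/155520000, min=15099493/2430000, spread=14971/82944
Step 7: max=59407070419/9331200000, min=14556171511/2332800000, spread=126121/995328
Step 8: max=1184623302131/186624000000, min=146002719407/23328000000, spread=1062499/11943936

Answer: 4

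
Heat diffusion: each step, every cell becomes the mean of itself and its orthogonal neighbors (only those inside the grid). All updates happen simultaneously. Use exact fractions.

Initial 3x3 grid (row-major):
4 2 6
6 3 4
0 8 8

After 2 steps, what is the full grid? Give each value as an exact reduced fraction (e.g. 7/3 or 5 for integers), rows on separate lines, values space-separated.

After step 1:
  4 15/4 4
  13/4 23/5 21/4
  14/3 19/4 20/3
After step 2:
  11/3 327/80 13/3
  991/240 108/25 1231/240
  38/9 1241/240 50/9

Answer: 11/3 327/80 13/3
991/240 108/25 1231/240
38/9 1241/240 50/9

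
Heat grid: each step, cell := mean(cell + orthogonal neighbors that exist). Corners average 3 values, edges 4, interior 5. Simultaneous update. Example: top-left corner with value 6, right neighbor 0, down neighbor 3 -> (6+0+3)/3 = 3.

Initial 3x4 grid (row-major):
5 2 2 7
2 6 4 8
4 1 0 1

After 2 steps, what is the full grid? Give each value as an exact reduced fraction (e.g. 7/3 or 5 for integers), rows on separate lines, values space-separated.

After step 1:
  3 15/4 15/4 17/3
  17/4 3 4 5
  7/3 11/4 3/2 3
After step 2:
  11/3 27/8 103/24 173/36
  151/48 71/20 69/20 53/12
  28/9 115/48 45/16 19/6

Answer: 11/3 27/8 103/24 173/36
151/48 71/20 69/20 53/12
28/9 115/48 45/16 19/6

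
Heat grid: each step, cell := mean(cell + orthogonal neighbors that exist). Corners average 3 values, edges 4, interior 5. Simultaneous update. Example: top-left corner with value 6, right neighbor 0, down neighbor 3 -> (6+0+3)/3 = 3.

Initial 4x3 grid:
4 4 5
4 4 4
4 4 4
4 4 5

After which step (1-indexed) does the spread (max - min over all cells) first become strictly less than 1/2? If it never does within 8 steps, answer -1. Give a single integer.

Step 1: max=13/3, min=4, spread=1/3
  -> spread < 1/2 first at step 1
Step 2: max=77/18, min=4, spread=5/18
Step 3: max=1819/432, min=971/240, spread=89/540
Step 4: max=108527/25920, min=14651/3600, spread=15199/129600
Step 5: max=6482113/1555200, min=49063/12000, spread=617741/7776000
Step 6: max=161641393/38880000, min=53147131/12960000, spread=55/972
Step 7: max=9681443387/2332800000, min=3195593629/777600000, spread=7573/186624
Step 8: max=580124778133/139968000000, min=64005739237/15552000000, spread=32585/1119744

Answer: 1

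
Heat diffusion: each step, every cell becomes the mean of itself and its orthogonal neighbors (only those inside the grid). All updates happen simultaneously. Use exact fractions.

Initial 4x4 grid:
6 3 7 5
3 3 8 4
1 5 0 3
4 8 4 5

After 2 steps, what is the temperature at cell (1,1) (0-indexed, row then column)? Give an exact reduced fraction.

Step 1: cell (1,1) = 22/5
Step 2: cell (1,1) = 101/25
Full grid after step 2:
  4 189/40 607/120 193/36
  149/40 101/25 471/100 133/30
  427/120 203/50 381/100 4
  77/18 517/120 35/8 15/4

Answer: 101/25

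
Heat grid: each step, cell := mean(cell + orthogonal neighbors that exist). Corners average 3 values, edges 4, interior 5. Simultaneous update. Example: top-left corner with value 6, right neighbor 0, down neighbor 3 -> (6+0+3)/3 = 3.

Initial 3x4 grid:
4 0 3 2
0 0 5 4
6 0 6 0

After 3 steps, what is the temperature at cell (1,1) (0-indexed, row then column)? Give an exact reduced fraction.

Step 1: cell (1,1) = 1
Step 2: cell (1,1) = 237/100
Step 3: cell (1,1) = 6259/3000
Full grid after step 3:
  751/432 15461/7200 5777/2400 259/90
  15191/7200 6259/3000 16733/6000 40987/14400
  307/144 6137/2400 19481/7200 3343/1080

Answer: 6259/3000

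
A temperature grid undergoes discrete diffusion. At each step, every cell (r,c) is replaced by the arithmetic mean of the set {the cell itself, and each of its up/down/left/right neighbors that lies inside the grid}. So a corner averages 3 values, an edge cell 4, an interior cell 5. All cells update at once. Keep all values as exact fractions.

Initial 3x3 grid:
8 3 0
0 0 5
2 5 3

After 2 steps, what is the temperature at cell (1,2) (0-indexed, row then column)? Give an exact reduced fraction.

Answer: 29/10

Derivation:
Step 1: cell (1,2) = 2
Step 2: cell (1,2) = 29/10
Full grid after step 2:
  107/36 701/240 89/36
  111/40 247/100 29/10
  22/9 353/120 53/18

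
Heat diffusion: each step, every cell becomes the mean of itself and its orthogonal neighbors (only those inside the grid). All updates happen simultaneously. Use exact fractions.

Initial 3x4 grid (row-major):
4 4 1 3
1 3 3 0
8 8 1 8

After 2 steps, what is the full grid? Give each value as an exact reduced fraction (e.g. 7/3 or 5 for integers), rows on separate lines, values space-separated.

After step 1:
  3 3 11/4 4/3
  4 19/5 8/5 7/2
  17/3 5 5 3
After step 2:
  10/3 251/80 521/240 91/36
  247/60 87/25 333/100 283/120
  44/9 73/15 73/20 23/6

Answer: 10/3 251/80 521/240 91/36
247/60 87/25 333/100 283/120
44/9 73/15 73/20 23/6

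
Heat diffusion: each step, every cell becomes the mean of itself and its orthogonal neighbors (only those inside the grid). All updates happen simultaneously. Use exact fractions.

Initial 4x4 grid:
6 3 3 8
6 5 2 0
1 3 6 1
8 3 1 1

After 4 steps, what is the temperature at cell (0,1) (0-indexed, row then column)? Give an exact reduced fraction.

Step 1: cell (0,1) = 17/4
Step 2: cell (0,1) = 341/80
Step 3: cell (0,1) = 3299/800
Step 4: cell (0,1) = 96913/24000
Full grid after step 4:
  92297/21600 96913/24000 784921/216000 54079/16200
  4691/1125 76893/20000 75299/22500 652531/216000
  3571/900 107443/30000 179303/60000 37501/14400
  8243/2160 4921/1440 20149/7200 52633/21600

Answer: 96913/24000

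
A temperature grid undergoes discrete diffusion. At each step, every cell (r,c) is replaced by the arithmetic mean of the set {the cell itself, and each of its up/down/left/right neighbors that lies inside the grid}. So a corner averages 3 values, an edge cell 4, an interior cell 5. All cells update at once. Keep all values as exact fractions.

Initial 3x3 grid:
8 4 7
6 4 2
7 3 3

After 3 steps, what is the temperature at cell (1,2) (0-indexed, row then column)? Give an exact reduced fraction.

Answer: 5053/1200

Derivation:
Step 1: cell (1,2) = 4
Step 2: cell (1,2) = 37/10
Step 3: cell (1,2) = 5053/1200
Full grid after step 3:
  979/180 73711/14400 9623/2160
  77161/14400 27407/6000 5053/1200
  5269/1080 21287/4800 8173/2160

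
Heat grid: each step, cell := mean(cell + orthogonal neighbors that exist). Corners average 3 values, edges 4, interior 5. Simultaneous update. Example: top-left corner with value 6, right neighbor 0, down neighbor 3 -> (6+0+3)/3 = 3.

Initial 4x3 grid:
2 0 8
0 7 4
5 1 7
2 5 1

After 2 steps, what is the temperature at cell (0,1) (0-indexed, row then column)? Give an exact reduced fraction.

Step 1: cell (0,1) = 17/4
Step 2: cell (0,1) = 679/240
Full grid after step 2:
  101/36 679/240 59/12
  257/120 433/100 323/80
  29/8 149/50 229/48
  11/4 187/48 59/18

Answer: 679/240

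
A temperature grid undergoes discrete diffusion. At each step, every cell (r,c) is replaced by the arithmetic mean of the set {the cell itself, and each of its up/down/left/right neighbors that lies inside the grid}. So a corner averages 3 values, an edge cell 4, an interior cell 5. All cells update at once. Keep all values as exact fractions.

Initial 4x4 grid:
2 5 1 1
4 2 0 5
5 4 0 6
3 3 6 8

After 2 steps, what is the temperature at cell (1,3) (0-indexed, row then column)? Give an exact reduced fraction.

Answer: 701/240

Derivation:
Step 1: cell (1,3) = 3
Step 2: cell (1,3) = 701/240
Full grid after step 2:
  113/36 131/48 491/240 85/36
  167/48 263/100 251/100 701/240
  823/240 17/5 83/25 1057/240
  35/9 883/240 1087/240 47/9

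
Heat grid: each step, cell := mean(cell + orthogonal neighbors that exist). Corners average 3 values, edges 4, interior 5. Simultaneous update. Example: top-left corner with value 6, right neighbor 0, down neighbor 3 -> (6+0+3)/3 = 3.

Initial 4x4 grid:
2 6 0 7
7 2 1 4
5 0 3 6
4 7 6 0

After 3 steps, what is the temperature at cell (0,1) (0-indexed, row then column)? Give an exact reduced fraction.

Answer: 333/100

Derivation:
Step 1: cell (0,1) = 5/2
Step 2: cell (0,1) = 71/20
Step 3: cell (0,1) = 333/100
Full grid after step 3:
  343/90 333/100 767/225 1463/432
  2263/600 1751/500 18889/6000 25669/7200
  7367/1800 175/48 883/250 8407/2400
  9329/2160 29243/7200 9017/2400 227/60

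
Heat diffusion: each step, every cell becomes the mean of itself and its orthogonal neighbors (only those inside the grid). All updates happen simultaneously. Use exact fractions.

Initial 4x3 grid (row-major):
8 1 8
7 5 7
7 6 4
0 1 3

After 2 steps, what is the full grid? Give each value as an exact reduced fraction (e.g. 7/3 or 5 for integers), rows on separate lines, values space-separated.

After step 1:
  16/3 11/2 16/3
  27/4 26/5 6
  5 23/5 5
  8/3 5/2 8/3
After step 2:
  211/36 641/120 101/18
  1337/240 561/100 323/60
  1141/240 223/50 137/30
  61/18 373/120 61/18

Answer: 211/36 641/120 101/18
1337/240 561/100 323/60
1141/240 223/50 137/30
61/18 373/120 61/18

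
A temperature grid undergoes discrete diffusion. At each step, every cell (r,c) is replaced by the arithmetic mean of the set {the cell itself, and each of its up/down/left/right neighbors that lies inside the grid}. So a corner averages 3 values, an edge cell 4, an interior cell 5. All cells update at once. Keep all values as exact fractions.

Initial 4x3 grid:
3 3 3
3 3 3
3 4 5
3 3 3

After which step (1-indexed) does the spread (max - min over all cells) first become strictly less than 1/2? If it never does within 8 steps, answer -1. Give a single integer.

Step 1: max=15/4, min=3, spread=3/4
Step 2: max=871/240, min=3, spread=151/240
Step 3: max=3803/1080, min=733/240, spread=1009/2160
  -> spread < 1/2 first at step 3
Step 4: max=448781/129600, min=22367/7200, spread=1847/5184
Step 5: max=26648809/7776000, min=113089/36000, spread=444317/1555200
Step 6: max=1583988911/466560000, min=41108951/12960000, spread=4162667/18662400
Step 7: max=94403720749/27993600000, min=2483624909/777600000, spread=199728961/1119744000
Step 8: max=5632950169991/1679616000000, min=16651565059/5184000000, spread=1902744727/13436928000

Answer: 3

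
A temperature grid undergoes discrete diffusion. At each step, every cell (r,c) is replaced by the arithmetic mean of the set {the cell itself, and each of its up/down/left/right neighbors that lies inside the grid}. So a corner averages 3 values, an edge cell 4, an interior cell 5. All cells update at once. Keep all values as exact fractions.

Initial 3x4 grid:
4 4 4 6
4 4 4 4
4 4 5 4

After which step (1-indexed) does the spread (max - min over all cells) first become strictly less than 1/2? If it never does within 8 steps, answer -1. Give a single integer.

Step 1: max=14/3, min=4, spread=2/3
Step 2: max=41/9, min=4, spread=5/9
Step 3: max=1199/270, min=97/24, spread=431/1080
  -> spread < 1/2 first at step 3
Step 4: max=284617/64800, min=36631/9000, spread=104369/324000
Step 5: max=16924373/3888000, min=552641/135000, spread=5041561/19440000
Step 6: max=1009337527/233280000, min=133295701/32400000, spread=248042399/1166400000
Step 7: max=60268341293/13996800000, min=4015204267/972000000, spread=12246999241/69984000000
Step 8: max=3602703899287/839808000000, min=483508679731/116640000000, spread=607207026119/4199040000000

Answer: 3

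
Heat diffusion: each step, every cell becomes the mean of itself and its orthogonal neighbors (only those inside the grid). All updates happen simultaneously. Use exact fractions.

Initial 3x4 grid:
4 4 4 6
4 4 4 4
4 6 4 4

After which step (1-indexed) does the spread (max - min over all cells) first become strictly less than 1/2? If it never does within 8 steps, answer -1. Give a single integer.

Answer: 3

Derivation:
Step 1: max=14/3, min=4, spread=2/3
Step 2: max=41/9, min=4, spread=5/9
Step 3: max=2371/540, min=1499/360, spread=49/216
  -> spread < 1/2 first at step 3
Step 4: max=283669/64800, min=45169/10800, spread=2531/12960
Step 5: max=112793089/25920000, min=457391/108000, spread=3019249/25920000
Step 6: max=112556711/25920000, min=41279051/9720000, spread=297509/3110400
Step 7: max=404404799209/93312000000, min=621885521/145800000, spread=6398065769/93312000000
Step 8: max=1212481464773/279936000000, min=24917378951/5832000000, spread=131578201/2239488000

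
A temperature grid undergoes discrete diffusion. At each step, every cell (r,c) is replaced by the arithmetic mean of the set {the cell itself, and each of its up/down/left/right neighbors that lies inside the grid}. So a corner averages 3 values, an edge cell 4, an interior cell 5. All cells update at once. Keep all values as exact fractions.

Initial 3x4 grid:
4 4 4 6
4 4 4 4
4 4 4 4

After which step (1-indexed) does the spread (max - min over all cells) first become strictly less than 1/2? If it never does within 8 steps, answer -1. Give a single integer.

Answer: 3

Derivation:
Step 1: max=14/3, min=4, spread=2/3
Step 2: max=41/9, min=4, spread=5/9
Step 3: max=473/108, min=4, spread=41/108
  -> spread < 1/2 first at step 3
Step 4: max=56057/12960, min=4, spread=4217/12960
Step 5: max=3319549/777600, min=14479/3600, spread=38417/155520
Step 6: max=197824211/46656000, min=290597/72000, spread=1903471/9331200
Step 7: max=11798429089/2799360000, min=8755759/2160000, spread=18038617/111974400
Step 8: max=705114582851/167961600000, min=790526759/194400000, spread=883978523/6718464000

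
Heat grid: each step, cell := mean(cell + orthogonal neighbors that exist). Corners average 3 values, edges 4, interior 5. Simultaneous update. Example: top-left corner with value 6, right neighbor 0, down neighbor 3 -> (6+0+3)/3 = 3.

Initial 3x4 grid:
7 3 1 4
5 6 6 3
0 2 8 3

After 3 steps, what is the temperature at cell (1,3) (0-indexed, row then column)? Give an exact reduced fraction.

Step 1: cell (1,3) = 4
Step 2: cell (1,3) = 121/30
Step 3: cell (1,3) = 7283/1800
Full grid after step 3:
  3103/720 3413/800 28387/7200 8083/2160
  29957/7200 6269/1500 12643/3000 7283/1800
  8309/2160 29567/7200 30937/7200 9403/2160

Answer: 7283/1800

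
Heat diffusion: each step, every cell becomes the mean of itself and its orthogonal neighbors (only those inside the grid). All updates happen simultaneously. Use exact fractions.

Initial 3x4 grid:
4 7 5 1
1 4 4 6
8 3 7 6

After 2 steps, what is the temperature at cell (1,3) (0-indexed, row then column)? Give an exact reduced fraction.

Answer: 1187/240

Derivation:
Step 1: cell (1,3) = 17/4
Step 2: cell (1,3) = 1187/240
Full grid after step 2:
  53/12 341/80 369/80 25/6
  321/80 19/4 9/2 1187/240
  55/12 183/40 661/120 187/36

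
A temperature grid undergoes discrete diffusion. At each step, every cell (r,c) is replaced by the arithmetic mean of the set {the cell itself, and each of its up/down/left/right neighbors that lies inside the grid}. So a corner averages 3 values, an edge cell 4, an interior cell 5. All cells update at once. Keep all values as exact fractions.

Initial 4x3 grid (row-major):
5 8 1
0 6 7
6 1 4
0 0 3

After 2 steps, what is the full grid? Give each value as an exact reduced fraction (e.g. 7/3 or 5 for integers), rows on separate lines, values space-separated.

Answer: 163/36 143/30 89/18
221/60 431/100 1079/240
57/20 143/50 839/240
19/12 131/60 85/36

Derivation:
After step 1:
  13/3 5 16/3
  17/4 22/5 9/2
  7/4 17/5 15/4
  2 1 7/3
After step 2:
  163/36 143/30 89/18
  221/60 431/100 1079/240
  57/20 143/50 839/240
  19/12 131/60 85/36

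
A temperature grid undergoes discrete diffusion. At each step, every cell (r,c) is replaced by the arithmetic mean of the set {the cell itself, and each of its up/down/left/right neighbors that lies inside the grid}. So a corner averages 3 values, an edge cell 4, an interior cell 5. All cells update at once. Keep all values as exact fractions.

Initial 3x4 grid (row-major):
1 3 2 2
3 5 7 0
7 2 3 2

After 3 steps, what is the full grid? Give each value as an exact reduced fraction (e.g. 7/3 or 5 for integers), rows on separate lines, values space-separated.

After step 1:
  7/3 11/4 7/2 4/3
  4 4 17/5 11/4
  4 17/4 7/2 5/3
After step 2:
  109/36 151/48 659/240 91/36
  43/12 92/25 343/100 183/80
  49/12 63/16 769/240 95/36
After step 3:
  1405/432 22679/7200 21329/7200 1361/540
  12937/3600 5333/1500 6139/2000 13061/4800
  557/144 2981/800 23779/7200 2927/1080

Answer: 1405/432 22679/7200 21329/7200 1361/540
12937/3600 5333/1500 6139/2000 13061/4800
557/144 2981/800 23779/7200 2927/1080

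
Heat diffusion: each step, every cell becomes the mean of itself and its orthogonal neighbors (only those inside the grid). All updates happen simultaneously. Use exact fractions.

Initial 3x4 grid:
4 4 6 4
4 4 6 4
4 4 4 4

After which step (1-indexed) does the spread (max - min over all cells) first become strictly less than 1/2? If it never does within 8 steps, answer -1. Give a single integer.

Step 1: max=5, min=4, spread=1
Step 2: max=569/120, min=4, spread=89/120
Step 3: max=628/135, min=493/120, spread=587/1080
Step 4: max=299017/64800, min=4993/1200, spread=5879/12960
  -> spread < 1/2 first at step 4
Step 5: max=17749553/3888000, min=14224/3375, spread=272701/777600
Step 6: max=1057575967/233280000, min=27529247/6480000, spread=2660923/9331200
Step 7: max=63045729053/13996800000, min=184814797/43200000, spread=126629393/559872000
Step 8: max=3764847199927/839808000000, min=100302183307/23328000000, spread=1231748807/6718464000

Answer: 4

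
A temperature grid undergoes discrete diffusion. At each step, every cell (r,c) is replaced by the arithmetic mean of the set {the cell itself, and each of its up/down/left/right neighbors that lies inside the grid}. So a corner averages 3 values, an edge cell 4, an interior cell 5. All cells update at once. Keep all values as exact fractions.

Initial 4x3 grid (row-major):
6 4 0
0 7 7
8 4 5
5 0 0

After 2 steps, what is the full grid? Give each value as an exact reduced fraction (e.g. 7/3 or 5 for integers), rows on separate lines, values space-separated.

Answer: 77/18 313/80 38/9
517/120 469/100 1009/240
559/120 197/50 913/240
65/18 261/80 95/36

Derivation:
After step 1:
  10/3 17/4 11/3
  21/4 22/5 19/4
  17/4 24/5 4
  13/3 9/4 5/3
After step 2:
  77/18 313/80 38/9
  517/120 469/100 1009/240
  559/120 197/50 913/240
  65/18 261/80 95/36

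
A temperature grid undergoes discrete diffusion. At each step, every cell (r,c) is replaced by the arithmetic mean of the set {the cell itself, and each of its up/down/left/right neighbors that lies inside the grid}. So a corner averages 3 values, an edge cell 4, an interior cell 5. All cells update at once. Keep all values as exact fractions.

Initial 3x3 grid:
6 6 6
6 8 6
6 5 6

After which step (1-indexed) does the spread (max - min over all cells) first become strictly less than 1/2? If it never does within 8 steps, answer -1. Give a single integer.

Step 1: max=13/2, min=17/3, spread=5/6
Step 2: max=639/100, min=1427/240, spread=533/1200
  -> spread < 1/2 first at step 2
Step 3: max=15139/2400, min=13087/2160, spread=5381/21600
Step 4: max=67487/10800, min=5272523/864000, spread=126437/864000
Step 5: max=53837351/8640000, min=47723143/7776000, spread=7304729/77760000
Step 6: max=80486111/12960000, min=19127851907/3110400000, spread=188814733/3110400000
Step 7: max=64314063353/10368000000, min=172515489487/27993600000, spread=11324815661/279936000000
Step 8: max=867065609947/139968000000, min=69059328491963/11197440000000, spread=101973434599/3732480000000

Answer: 2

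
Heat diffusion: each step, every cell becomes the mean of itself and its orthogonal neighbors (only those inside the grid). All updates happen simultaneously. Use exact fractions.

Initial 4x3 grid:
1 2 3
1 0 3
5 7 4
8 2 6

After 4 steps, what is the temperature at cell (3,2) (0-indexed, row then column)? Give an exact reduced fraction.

Answer: 191903/43200

Derivation:
Step 1: cell (3,2) = 4
Step 2: cell (3,2) = 59/12
Step 3: cell (3,2) = 3187/720
Step 4: cell (3,2) = 191903/43200
Full grid after step 4:
  146327/64800 38289/16000 160177/64800
  19897/6750 57393/20000 167551/54000
  34121/9000 158211/40000 17123/4500
  194803/43200 424109/96000 191903/43200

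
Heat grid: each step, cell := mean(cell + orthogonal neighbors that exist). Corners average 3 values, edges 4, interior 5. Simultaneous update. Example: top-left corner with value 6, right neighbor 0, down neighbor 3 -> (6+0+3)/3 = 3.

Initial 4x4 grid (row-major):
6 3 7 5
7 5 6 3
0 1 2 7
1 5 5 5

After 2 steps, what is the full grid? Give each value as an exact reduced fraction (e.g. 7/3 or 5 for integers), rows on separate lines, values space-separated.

After step 1:
  16/3 21/4 21/4 5
  9/2 22/5 23/5 21/4
  9/4 13/5 21/5 17/4
  2 3 17/4 17/3
After step 2:
  181/36 607/120 201/40 31/6
  989/240 427/100 237/50 191/40
  227/80 329/100 199/50 581/120
  29/12 237/80 1027/240 85/18

Answer: 181/36 607/120 201/40 31/6
989/240 427/100 237/50 191/40
227/80 329/100 199/50 581/120
29/12 237/80 1027/240 85/18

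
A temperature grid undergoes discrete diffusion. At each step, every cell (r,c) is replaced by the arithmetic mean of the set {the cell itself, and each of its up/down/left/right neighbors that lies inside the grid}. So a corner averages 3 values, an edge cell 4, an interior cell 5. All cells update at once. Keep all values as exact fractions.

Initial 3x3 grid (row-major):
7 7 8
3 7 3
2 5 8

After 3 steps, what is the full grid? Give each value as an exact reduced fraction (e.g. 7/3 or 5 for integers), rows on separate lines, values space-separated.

Answer: 149/27 17461/2880 877/144
5017/960 809/150 8593/1440
2017/432 7523/1440 293/54

Derivation:
After step 1:
  17/3 29/4 6
  19/4 5 13/2
  10/3 11/2 16/3
After step 2:
  53/9 287/48 79/12
  75/16 29/5 137/24
  163/36 115/24 52/9
After step 3:
  149/27 17461/2880 877/144
  5017/960 809/150 8593/1440
  2017/432 7523/1440 293/54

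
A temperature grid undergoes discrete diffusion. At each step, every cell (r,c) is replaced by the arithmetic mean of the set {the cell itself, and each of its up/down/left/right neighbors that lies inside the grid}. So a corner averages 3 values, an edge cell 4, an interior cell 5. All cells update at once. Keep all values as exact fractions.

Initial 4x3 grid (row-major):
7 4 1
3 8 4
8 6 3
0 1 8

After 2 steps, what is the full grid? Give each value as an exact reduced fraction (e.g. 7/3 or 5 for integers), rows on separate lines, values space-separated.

After step 1:
  14/3 5 3
  13/2 5 4
  17/4 26/5 21/4
  3 15/4 4
After step 2:
  97/18 53/12 4
  245/48 257/50 69/16
  379/80 469/100 369/80
  11/3 319/80 13/3

Answer: 97/18 53/12 4
245/48 257/50 69/16
379/80 469/100 369/80
11/3 319/80 13/3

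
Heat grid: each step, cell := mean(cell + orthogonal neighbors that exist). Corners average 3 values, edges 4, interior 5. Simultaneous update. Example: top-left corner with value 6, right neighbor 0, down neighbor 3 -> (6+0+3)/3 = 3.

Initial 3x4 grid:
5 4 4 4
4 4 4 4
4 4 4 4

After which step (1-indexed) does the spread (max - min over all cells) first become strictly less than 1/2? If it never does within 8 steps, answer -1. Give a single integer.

Step 1: max=13/3, min=4, spread=1/3
  -> spread < 1/2 first at step 1
Step 2: max=77/18, min=4, spread=5/18
Step 3: max=905/216, min=4, spread=41/216
Step 4: max=107897/25920, min=4, spread=4217/25920
Step 5: max=6429949/1555200, min=28879/7200, spread=38417/311040
Step 6: max=384448211/93312000, min=578597/144000, spread=1903471/18662400
Step 7: max=22995869089/5598720000, min=17395759/4320000, spread=18038617/223948800
Step 8: max=1376960982851/335923200000, min=1568126759/388800000, spread=883978523/13436928000

Answer: 1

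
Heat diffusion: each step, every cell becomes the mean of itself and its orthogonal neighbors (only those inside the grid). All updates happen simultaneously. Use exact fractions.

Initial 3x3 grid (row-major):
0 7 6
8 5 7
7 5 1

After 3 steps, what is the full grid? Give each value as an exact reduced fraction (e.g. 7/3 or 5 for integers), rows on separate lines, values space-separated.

Answer: 1949/360 37459/7200 11869/2160
18917/3600 32941/6000 24481/4800
5987/1080 12253/2400 11189/2160

Derivation:
After step 1:
  5 9/2 20/3
  5 32/5 19/4
  20/3 9/2 13/3
After step 2:
  29/6 677/120 191/36
  173/30 503/100 443/80
  97/18 219/40 163/36
After step 3:
  1949/360 37459/7200 11869/2160
  18917/3600 32941/6000 24481/4800
  5987/1080 12253/2400 11189/2160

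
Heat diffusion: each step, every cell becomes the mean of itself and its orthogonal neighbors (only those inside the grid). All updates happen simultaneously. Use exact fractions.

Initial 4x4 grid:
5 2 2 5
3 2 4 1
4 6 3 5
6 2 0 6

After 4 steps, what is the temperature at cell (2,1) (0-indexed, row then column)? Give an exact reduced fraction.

Answer: 107053/30000

Derivation:
Step 1: cell (2,1) = 17/5
Step 2: cell (2,1) = 373/100
Step 3: cell (2,1) = 693/200
Step 4: cell (2,1) = 107053/30000
Full grid after step 4:
  214247/64800 69941/21600 66457/21600 102497/32400
  152647/43200 118849/36000 295139/90000 34613/10800
  52637/14400 107053/30000 601183/180000 183913/54000
  40759/10800 17111/4800 752227/216000 219829/64800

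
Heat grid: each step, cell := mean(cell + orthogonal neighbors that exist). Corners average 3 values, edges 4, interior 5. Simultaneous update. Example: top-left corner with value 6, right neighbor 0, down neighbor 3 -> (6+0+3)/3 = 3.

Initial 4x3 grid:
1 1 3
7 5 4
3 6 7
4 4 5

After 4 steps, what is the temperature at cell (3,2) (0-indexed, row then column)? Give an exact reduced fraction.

Step 1: cell (3,2) = 16/3
Step 2: cell (3,2) = 187/36
Step 3: cell (3,2) = 541/108
Step 4: cell (3,2) = 637747/129600
Full grid after step 4:
  26249/7200 1593959/432000 15301/4050
  16153/4000 369623/90000 916387/216000
  477401/108000 554539/120000 1018427/216000
  598697/129600 1371151/288000 637747/129600

Answer: 637747/129600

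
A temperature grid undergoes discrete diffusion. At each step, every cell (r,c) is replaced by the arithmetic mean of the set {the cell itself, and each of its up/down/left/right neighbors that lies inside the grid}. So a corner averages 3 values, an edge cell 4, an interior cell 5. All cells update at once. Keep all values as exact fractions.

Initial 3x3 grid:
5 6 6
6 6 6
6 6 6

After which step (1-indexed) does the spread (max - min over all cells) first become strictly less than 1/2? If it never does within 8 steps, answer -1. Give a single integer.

Step 1: max=6, min=17/3, spread=1/3
  -> spread < 1/2 first at step 1
Step 2: max=6, min=103/18, spread=5/18
Step 3: max=6, min=1255/216, spread=41/216
Step 4: max=2149/360, min=75629/12960, spread=347/2592
Step 5: max=21443/3600, min=4558663/777600, spread=2921/31104
Step 6: max=2566517/432000, min=274107461/46656000, spread=24611/373248
Step 7: max=57663259/9720000, min=16477437967/2799360000, spread=207329/4478976
Step 8: max=3071598401/518400000, min=989739647549/167961600000, spread=1746635/53747712

Answer: 1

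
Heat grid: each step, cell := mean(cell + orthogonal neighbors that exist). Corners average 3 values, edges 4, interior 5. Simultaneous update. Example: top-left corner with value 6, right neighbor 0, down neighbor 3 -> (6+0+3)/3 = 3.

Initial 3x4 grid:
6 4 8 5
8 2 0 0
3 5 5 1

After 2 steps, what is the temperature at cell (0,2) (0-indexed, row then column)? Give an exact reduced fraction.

Step 1: cell (0,2) = 17/4
Step 2: cell (0,2) = 199/48
Full grid after step 2:
  21/4 381/80 199/48 121/36
  1193/240 203/50 153/50 65/24
  83/18 469/120 23/8 25/12

Answer: 199/48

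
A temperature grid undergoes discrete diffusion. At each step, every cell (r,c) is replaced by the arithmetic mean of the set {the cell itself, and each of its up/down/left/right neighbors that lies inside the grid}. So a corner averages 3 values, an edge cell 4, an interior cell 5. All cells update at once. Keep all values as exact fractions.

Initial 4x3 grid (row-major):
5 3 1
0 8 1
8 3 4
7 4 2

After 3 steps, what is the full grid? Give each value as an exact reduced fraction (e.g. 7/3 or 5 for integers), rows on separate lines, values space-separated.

After step 1:
  8/3 17/4 5/3
  21/4 3 7/2
  9/2 27/5 5/2
  19/3 4 10/3
After step 2:
  73/18 139/48 113/36
  185/48 107/25 8/3
  1289/240 97/25 221/60
  89/18 143/30 59/18
After step 3:
  389/108 51733/14400 1253/432
  31609/7200 5273/1500 1549/450
  32489/7200 26377/6000 12157/3600
  10859/2160 7591/1800 2111/540

Answer: 389/108 51733/14400 1253/432
31609/7200 5273/1500 1549/450
32489/7200 26377/6000 12157/3600
10859/2160 7591/1800 2111/540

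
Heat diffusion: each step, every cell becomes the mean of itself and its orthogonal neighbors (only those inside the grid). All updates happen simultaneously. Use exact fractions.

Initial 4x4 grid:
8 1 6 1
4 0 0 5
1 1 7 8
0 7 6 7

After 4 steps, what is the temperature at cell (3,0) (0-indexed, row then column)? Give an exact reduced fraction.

Answer: 25391/8100

Derivation:
Step 1: cell (3,0) = 8/3
Step 2: cell (3,0) = 23/9
Step 3: cell (3,0) = 1663/540
Step 4: cell (3,0) = 25391/8100
Full grid after step 4:
  20069/6480 131491/43200 82151/24000 19291/5400
  24863/8640 292783/90000 17909/5000 302383/72000
  5267/1728 38053/11250 44443/10000 352559/72000
  25391/8100 167933/43200 115033/24000 59767/10800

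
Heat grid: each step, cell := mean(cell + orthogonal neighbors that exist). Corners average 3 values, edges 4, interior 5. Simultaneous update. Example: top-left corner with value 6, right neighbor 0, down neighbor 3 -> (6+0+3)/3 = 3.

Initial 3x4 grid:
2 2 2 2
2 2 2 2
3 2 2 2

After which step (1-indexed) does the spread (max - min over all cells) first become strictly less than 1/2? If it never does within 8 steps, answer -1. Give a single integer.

Step 1: max=7/3, min=2, spread=1/3
  -> spread < 1/2 first at step 1
Step 2: max=41/18, min=2, spread=5/18
Step 3: max=473/216, min=2, spread=41/216
Step 4: max=56057/25920, min=2, spread=4217/25920
Step 5: max=3319549/1555200, min=14479/7200, spread=38417/311040
Step 6: max=197824211/93312000, min=290597/144000, spread=1903471/18662400
Step 7: max=11798429089/5598720000, min=8755759/4320000, spread=18038617/223948800
Step 8: max=705114582851/335923200000, min=790526759/388800000, spread=883978523/13436928000

Answer: 1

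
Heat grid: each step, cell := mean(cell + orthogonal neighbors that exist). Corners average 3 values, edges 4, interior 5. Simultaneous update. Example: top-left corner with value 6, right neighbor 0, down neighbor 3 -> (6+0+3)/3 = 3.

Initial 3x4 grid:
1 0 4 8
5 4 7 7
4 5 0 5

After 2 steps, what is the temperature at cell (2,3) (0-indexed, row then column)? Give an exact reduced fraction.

Answer: 5

Derivation:
Step 1: cell (2,3) = 4
Step 2: cell (2,3) = 5
Full grid after step 2:
  31/12 33/10 133/30 107/18
  431/120 88/25 487/100 1289/240
  137/36 491/120 159/40 5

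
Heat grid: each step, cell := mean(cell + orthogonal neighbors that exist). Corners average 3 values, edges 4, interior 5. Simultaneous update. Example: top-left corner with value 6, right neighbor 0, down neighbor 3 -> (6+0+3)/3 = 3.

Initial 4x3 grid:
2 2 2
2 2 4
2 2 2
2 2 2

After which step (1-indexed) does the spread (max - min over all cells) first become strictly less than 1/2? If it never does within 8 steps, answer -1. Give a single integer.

Step 1: max=8/3, min=2, spread=2/3
Step 2: max=151/60, min=2, spread=31/60
Step 3: max=1291/540, min=2, spread=211/540
  -> spread < 1/2 first at step 3
Step 4: max=124897/54000, min=1847/900, spread=14077/54000
Step 5: max=1112407/486000, min=111683/54000, spread=5363/24300
Step 6: max=32900809/14580000, min=62869/30000, spread=93859/583200
Step 7: max=1959874481/874800000, min=102536467/48600000, spread=4568723/34992000
Step 8: max=116756435629/52488000000, min=3097618889/1458000000, spread=8387449/83980800

Answer: 3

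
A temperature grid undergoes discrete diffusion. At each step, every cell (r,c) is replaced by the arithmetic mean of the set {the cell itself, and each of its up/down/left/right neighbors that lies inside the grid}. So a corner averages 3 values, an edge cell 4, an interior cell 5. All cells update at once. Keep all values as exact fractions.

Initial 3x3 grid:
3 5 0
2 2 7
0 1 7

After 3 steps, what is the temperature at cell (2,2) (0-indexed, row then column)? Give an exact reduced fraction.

Step 1: cell (2,2) = 5
Step 2: cell (2,2) = 23/6
Step 3: cell (2,2) = 1309/360
Full grid after step 3:
  5909/2160 21899/7200 1309/360
  34123/14400 18701/6000 4279/1200
  1703/720 6833/2400 1309/360

Answer: 1309/360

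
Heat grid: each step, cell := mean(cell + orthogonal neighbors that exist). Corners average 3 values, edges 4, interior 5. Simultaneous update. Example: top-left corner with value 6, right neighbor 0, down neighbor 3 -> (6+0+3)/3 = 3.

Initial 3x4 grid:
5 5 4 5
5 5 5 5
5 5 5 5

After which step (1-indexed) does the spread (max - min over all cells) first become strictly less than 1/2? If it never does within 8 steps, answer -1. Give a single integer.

Answer: 1

Derivation:
Step 1: max=5, min=14/3, spread=1/3
  -> spread < 1/2 first at step 1
Step 2: max=5, min=569/120, spread=31/120
Step 3: max=5, min=5189/1080, spread=211/1080
Step 4: max=8953/1800, min=523103/108000, spread=14077/108000
Step 5: max=536317/108000, min=4719593/972000, spread=5363/48600
Step 6: max=297131/60000, min=142059191/29160000, spread=93859/1166400
Step 7: max=480663533/97200000, min=8537725519/1749600000, spread=4568723/69984000
Step 8: max=14398381111/2916000000, min=513099564371/104976000000, spread=8387449/167961600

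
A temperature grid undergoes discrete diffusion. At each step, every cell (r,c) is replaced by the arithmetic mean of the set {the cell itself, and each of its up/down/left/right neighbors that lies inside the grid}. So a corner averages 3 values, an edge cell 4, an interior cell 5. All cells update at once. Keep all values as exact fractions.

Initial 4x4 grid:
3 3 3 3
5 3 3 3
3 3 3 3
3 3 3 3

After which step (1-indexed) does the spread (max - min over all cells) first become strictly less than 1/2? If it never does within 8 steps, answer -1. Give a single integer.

Step 1: max=11/3, min=3, spread=2/3
Step 2: max=211/60, min=3, spread=31/60
Step 3: max=1831/540, min=3, spread=211/540
  -> spread < 1/2 first at step 3
Step 4: max=178843/54000, min=3, spread=16843/54000
Step 5: max=1596643/486000, min=13579/4500, spread=130111/486000
Step 6: max=47382367/14580000, min=817159/270000, spread=3255781/14580000
Step 7: max=1412553691/437400000, min=821107/270000, spread=82360351/437400000
Step 8: max=42117316891/13122000000, min=148306441/48600000, spread=2074577821/13122000000

Answer: 3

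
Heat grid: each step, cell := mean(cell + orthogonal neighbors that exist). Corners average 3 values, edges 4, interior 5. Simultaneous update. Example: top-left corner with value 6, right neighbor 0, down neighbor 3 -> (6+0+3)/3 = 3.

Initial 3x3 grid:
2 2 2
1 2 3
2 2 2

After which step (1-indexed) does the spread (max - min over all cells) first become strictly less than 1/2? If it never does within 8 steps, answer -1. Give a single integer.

Answer: 2

Derivation:
Step 1: max=7/3, min=5/3, spread=2/3
Step 2: max=107/48, min=85/48, spread=11/24
  -> spread < 1/2 first at step 2
Step 3: max=1241/576, min=1063/576, spread=89/288
Step 4: max=14579/6912, min=13069/6912, spread=755/3456
Step 5: max=172241/82944, min=159535/82944, spread=6353/41472
Step 6: max=2044187/995328, min=1937125/995328, spread=53531/497664
Step 7: max=24338825/11943936, min=23436919/11943936, spread=450953/5971968
Step 8: max=290453507/143327232, min=282855421/143327232, spread=3799043/71663616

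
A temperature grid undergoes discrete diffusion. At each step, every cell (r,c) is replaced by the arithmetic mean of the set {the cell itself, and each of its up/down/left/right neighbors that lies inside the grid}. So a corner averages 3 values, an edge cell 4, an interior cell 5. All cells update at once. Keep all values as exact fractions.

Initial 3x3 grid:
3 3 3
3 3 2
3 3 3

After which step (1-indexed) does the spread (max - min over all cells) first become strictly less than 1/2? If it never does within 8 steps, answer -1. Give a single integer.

Step 1: max=3, min=8/3, spread=1/3
  -> spread < 1/2 first at step 1
Step 2: max=3, min=653/240, spread=67/240
Step 3: max=593/200, min=6043/2160, spread=1807/10800
Step 4: max=15839/5400, min=2434037/864000, spread=33401/288000
Step 5: max=1576609/540000, min=22098067/7776000, spread=3025513/38880000
Step 6: max=83644051/28800000, min=8866273133/3110400000, spread=53531/995328
Step 7: max=22536883949/7776000000, min=533839074151/186624000000, spread=450953/11943936
Step 8: max=2698351389481/933120000000, min=32083416439397/11197440000000, spread=3799043/143327232

Answer: 1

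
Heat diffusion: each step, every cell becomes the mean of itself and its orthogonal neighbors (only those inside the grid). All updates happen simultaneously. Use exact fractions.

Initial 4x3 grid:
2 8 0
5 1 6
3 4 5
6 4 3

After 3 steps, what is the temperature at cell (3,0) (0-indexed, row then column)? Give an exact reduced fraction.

Step 1: cell (3,0) = 13/3
Step 2: cell (3,0) = 157/36
Step 3: cell (3,0) = 4357/1080
Full grid after step 3:
  181/45 52619/14400 8653/2160
  8909/2400 12263/3000 13301/3600
  29987/7200 5729/1500 619/150
  4357/1080 60829/14400 2873/720

Answer: 4357/1080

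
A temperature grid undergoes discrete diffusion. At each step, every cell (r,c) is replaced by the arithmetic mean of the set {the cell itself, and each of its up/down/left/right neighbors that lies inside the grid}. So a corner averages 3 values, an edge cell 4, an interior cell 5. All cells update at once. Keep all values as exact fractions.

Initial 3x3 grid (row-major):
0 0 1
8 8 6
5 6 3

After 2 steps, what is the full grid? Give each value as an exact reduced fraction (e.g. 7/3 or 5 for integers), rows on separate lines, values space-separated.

Answer: 61/18 257/80 109/36
397/80 231/50 523/120
205/36 673/120 5

Derivation:
After step 1:
  8/3 9/4 7/3
  21/4 28/5 9/2
  19/3 11/2 5
After step 2:
  61/18 257/80 109/36
  397/80 231/50 523/120
  205/36 673/120 5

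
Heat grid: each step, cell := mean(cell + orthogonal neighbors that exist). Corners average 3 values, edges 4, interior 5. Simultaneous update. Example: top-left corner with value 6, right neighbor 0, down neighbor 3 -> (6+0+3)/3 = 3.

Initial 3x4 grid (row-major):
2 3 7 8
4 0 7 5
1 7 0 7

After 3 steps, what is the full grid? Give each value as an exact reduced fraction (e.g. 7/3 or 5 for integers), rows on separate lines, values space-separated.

After step 1:
  3 3 25/4 20/3
  7/4 21/5 19/5 27/4
  4 2 21/4 4
After step 2:
  31/12 329/80 1183/240 59/9
  259/80 59/20 21/4 1273/240
  31/12 309/80 301/80 16/3
After step 3:
  149/45 583/160 1501/288 1511/270
  545/192 1553/400 5327/1200 16159/2880
  581/180 1579/480 437/96 24/5

Answer: 149/45 583/160 1501/288 1511/270
545/192 1553/400 5327/1200 16159/2880
581/180 1579/480 437/96 24/5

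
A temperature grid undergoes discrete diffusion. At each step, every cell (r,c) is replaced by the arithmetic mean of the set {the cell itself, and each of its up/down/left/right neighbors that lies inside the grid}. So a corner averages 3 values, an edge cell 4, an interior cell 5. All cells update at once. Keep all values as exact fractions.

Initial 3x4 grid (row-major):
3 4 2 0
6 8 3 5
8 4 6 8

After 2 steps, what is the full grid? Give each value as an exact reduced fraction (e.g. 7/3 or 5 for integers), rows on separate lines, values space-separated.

Answer: 89/18 95/24 409/120 103/36
259/48 134/25 213/50 131/30
25/4 91/16 1373/240 187/36

Derivation:
After step 1:
  13/3 17/4 9/4 7/3
  25/4 5 24/5 4
  6 13/2 21/4 19/3
After step 2:
  89/18 95/24 409/120 103/36
  259/48 134/25 213/50 131/30
  25/4 91/16 1373/240 187/36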